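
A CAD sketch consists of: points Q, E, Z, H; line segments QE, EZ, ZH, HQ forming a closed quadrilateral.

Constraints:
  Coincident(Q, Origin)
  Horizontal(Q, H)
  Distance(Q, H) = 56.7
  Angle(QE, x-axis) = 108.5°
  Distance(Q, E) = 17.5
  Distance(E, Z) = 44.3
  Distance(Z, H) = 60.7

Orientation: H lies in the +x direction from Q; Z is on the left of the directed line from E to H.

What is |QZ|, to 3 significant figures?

55.5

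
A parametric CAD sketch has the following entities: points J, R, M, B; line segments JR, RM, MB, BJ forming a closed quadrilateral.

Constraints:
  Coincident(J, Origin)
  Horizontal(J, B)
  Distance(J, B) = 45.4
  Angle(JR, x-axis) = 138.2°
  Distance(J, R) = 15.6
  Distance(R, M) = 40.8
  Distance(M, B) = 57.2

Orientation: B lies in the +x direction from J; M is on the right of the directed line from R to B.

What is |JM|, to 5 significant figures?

29.806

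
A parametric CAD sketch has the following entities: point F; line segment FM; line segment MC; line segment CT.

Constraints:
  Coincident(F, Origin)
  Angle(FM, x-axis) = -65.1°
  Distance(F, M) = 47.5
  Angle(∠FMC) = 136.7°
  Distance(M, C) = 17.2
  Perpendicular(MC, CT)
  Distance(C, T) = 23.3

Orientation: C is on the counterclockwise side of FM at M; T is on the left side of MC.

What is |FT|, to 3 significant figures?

52.6

F is at the origin; FM runs at -65.1° with length 47.5, so M = 47.5·(cos -65.1°, sin -65.1°) = (20.0, -43.1). ∠FMC = 136.7°, so MC runs at -65.1° + (180° − 136.7°) = -21.8° from the x-axis; with |MC| = 17.2, C = M + 17.2·(cos -21.8°, sin -21.8°) = (36.0, -49.5). MC ⟂ CT; with |CT| = 23.3 on the left of MC, T = C + 23.3·(0.371, 0.928) = (44.6, -27.8). Then |FT| = |T − F| = 52.6.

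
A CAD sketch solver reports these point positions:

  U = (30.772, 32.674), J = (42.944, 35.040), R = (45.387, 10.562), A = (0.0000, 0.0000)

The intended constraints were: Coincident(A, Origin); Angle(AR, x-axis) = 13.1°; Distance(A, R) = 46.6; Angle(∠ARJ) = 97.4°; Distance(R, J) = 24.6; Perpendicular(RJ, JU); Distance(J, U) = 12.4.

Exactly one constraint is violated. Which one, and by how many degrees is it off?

Perpendicular(RJ, JU) — off by 5.30°.

A = (0.00, 0.00) ✓; AR at 13.10° ✓; |AR| = 46.60 ✓; ∠ARJ = 97.40° ✓; |RJ| = 24.60 ✓; ∠(RJ, JU) = 95.30° ✗; |JU| = 12.40 ✓.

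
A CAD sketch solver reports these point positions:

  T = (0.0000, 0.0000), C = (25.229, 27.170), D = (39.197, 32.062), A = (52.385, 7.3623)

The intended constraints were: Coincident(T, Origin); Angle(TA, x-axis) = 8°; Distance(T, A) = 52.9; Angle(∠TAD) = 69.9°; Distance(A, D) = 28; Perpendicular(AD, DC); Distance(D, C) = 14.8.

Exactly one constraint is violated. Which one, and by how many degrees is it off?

Perpendicular(AD, DC) — off by 8.80°.

T = (0.00, 0.00) ✓; TA at 8.000° ✓; |TA| = 52.90 ✓; ∠TAD = 69.90° ✓; |AD| = 28.00 ✓; ∠(AD, DC) = 81.20° ✗; |DC| = 14.80 ✓.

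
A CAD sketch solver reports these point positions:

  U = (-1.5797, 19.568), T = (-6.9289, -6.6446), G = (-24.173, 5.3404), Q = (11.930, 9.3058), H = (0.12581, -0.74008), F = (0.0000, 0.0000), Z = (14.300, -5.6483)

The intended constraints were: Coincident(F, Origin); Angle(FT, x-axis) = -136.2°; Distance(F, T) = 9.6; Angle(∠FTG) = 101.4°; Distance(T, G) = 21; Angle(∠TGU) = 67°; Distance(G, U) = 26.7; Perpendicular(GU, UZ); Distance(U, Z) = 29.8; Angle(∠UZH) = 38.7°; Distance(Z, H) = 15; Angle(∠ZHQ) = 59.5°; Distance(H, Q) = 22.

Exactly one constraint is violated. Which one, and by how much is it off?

Distance(H, Q) = 22 — off by 6.50.

F = (0.00, 0.00) ✓; FT at -136.2° ✓; |FT| = 9.600 ✓; ∠FTG = 101.4° ✓; |TG| = 21.00 ✓; ∠TGU = 67.00° ✓; |GU| = 26.70 ✓; ∠(GU, UZ) = 90.00° ✓; |UZ| = 29.80 ✓; ∠UZH = 38.70° ✓; |ZH| = 15.00 ✓; ∠ZHQ = 59.50° ✓; |HQ| = 15.50 ✗.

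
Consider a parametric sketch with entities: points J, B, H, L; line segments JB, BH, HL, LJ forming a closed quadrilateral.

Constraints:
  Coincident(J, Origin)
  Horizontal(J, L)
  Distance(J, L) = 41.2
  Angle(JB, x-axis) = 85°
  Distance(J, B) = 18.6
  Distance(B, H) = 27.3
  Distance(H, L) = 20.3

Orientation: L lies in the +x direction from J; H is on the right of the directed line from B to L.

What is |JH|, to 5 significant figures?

20.930

Checks: J.y = 0.00, L.y = 0.00 ✓; |BH| = 27.30 ✓; |HL| = 20.30 ✓.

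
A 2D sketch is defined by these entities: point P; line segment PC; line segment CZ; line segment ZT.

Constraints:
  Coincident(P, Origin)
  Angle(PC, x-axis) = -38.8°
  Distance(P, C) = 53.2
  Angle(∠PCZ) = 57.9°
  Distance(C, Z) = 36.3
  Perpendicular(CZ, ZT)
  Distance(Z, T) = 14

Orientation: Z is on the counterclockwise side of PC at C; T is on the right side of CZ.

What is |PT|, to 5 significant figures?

59.610

∠PCZ = 57.9°, so CZ runs at -38.8° + (180° − 57.9°) = 83.300° from the x-axis; with |CZ| = 36.3, Z = C + 36.3·(cos 83.300°, sin 83.300°) = (45.696, 2.7168). CZ is perpendicular to ZT; with |ZT| = 14.0 on the right of CZ, T = Z + 14.0·(0.99317, -0.11667) = (59.600, 1.0834). Then |PT| = |T − P| = 59.610.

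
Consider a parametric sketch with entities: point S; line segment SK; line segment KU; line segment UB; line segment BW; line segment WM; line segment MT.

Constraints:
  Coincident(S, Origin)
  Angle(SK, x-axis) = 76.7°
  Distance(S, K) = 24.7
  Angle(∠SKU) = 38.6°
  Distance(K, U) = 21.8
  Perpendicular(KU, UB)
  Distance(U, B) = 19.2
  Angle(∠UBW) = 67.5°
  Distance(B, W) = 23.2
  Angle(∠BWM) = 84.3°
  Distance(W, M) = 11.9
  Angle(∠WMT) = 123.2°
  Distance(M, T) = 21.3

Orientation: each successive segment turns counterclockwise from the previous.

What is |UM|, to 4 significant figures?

15.81

S is at the origin; SK runs at 76.7° with length 24.7, so K = (5.682, 24.04). ∠SKU = 38.6° gives KU at -141.9° from the x-axis; with |KU| = 21.8, U = (-11.47, 10.59). The perpendicularity gives UB at right angles to KU, so UB runs at -51.90°; with |UB| = 19.2, B = (0.3741, -4.523). ∠UBW = 67.5° gives BW at 60.60° from the x-axis; with |BW| = 23.2, W = (11.76, 15.69). ∠BWM = 84.3° gives WM at 156.3° from the x-axis; with |WM| = 11.9, M = (0.8667, 20.47). Then |UM| = |M − U| = 15.81.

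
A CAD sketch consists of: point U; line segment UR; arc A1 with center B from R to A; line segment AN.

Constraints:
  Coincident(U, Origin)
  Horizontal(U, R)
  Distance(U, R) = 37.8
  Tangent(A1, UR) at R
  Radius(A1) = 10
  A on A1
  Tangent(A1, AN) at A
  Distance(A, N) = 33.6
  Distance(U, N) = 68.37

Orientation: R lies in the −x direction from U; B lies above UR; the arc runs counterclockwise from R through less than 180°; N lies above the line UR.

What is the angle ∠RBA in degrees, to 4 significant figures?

136.1°

Checks: ∠(BR, RU) = 90.00° ✓; |BR| = 10.00 ✓; |BA| = 10.00 ✓; ∠(BA, AN) = 90.00° ✓; |AN| = 33.60 ✓; |UN| = 68.37 ✓.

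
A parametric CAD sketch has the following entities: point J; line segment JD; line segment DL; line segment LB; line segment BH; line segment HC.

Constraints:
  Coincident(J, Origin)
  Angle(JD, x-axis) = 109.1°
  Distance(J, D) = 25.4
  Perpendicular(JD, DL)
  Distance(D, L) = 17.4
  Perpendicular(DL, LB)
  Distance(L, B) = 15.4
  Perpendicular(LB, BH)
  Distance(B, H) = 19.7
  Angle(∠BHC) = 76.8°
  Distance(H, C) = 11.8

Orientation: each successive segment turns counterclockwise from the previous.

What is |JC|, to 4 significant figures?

21.49

J is at the origin; JD runs at 109.1° with length 25.4, so D = (-8.311, 24.00). JD ⟂ DL, so DL runs at -160.9°; with |DL| = 17.4, L = (-24.75, 18.31). DL ⟂ LB, so LB runs at -70.90°; with |LB| = 15.4, B = (-19.71, 3.756). LB is perpendicular to BH, so BH runs at 19.10°; with |BH| = 19.7, H = (-1.099, 10.20). ∠BHC = 76.8° gives HC at 122.3° from the x-axis; with |HC| = 11.8, C = (-7.404, 20.18). Then |JC| = |C − J| = 21.49.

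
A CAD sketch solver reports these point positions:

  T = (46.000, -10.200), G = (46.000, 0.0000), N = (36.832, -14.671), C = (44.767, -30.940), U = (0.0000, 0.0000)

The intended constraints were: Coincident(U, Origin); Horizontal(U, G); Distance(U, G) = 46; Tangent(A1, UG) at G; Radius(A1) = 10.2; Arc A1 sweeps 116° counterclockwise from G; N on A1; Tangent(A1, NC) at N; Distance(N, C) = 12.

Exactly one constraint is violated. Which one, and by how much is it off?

Distance(N, C) = 12 — off by 6.10.

U = (0.00, 0.00) ✓; U.y = 0.00, G.y = 0.00 ✓; |UG| = 46.00 ✓; ∠(TG, GU) = 90.00° ✓; |TG| = 10.20 ✓; bearing(T→N) − bearing(T→G) = 116.0° ✓; |TN| = 10.20 ✓; ∠(TN, NC) = 90.00° ✓; |NC| = 18.10 ✗.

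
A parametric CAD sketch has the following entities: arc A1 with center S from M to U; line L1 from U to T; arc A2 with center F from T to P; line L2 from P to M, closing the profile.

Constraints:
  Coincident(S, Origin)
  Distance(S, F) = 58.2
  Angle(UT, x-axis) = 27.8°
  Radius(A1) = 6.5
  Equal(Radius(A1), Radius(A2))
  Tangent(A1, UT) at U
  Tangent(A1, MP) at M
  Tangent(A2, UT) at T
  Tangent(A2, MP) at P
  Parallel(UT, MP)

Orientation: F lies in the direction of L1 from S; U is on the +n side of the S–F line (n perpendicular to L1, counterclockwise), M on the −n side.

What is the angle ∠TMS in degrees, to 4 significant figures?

77.41°

The slot axis is L1's direction at 27.8°, so u = (cos 27.8°, sin 27.8°) = (0.8846, 0.4664) and n = (−sin 27.8°, cos 27.8°) = (-0.4664, 0.8846). S is at the origin and F lies 58.2 along u from S, so F = 58.2·u = (51.48, 27.14). Tangency of A1 to both parallel lines with radius 6.5 puts U and M at S ± 6.5·n: U = (-3.032, 5.750), M = (3.032, -5.750). Equal radii place T and P the same way about F: T = F + 6.5·n = (48.45, 32.89), P = F − 6.5·n = (54.51, 21.39). Then cos ∠TMS = MT·MS / (|MT||MS|), giving 77.41°.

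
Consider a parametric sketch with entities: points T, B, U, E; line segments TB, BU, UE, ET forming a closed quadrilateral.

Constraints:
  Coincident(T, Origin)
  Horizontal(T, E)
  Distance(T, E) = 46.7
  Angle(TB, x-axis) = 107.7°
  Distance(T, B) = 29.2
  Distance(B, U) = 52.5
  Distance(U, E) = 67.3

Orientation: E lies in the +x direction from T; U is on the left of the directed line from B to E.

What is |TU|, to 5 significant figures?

70.728

Checks: |BU| = 52.50 ✓; |UE| = 67.30 ✓.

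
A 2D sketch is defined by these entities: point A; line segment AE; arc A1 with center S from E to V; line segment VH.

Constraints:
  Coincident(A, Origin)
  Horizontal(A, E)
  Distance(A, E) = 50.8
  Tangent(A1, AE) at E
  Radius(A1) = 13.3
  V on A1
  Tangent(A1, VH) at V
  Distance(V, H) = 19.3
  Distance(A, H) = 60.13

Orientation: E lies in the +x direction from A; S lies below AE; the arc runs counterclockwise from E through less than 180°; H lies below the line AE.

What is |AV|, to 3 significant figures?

43.5

A is at the origin; AE is horizontal with |AE| = 50.8 and E on the +x side, so E = (50.8, 0.00). Tangency of A1 to AE means the radius SE is perpendicular to AE, so S = E + (0, -13.3) = (50.8, -13.3). Since SV ⟂ VH (tangency), |SH| = √(13.3² + 19.3²) = 23.4 regardless of where V sits on A1. So H lies on both circle(A, 60.13) and circle(S, 23.4); the below-AE intersection is H = (47.8, -36.5). V is the foot of the tangent from H: V = (39.0, -19.4).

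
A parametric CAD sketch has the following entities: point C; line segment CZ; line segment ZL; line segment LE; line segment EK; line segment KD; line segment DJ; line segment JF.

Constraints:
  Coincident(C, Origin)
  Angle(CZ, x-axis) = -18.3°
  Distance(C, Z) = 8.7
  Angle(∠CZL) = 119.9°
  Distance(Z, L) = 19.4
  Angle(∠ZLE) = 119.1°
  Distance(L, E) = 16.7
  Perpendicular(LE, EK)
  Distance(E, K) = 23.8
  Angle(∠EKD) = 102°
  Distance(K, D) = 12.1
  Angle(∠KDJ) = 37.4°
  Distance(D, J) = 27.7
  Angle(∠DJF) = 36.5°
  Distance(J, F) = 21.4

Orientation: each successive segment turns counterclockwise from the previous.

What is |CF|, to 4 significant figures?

26.41

∠KDJ = 37.4° gives DJ at 53.30° from the x-axis; with |DJ| = 27.7, J = (12.54, 31.37). ∠DJF = 36.5° gives JF at -163.2° from the x-axis; with |JF| = 21.4, F = (-7.952, 25.18). Then |CF| = |F − C| = 26.41.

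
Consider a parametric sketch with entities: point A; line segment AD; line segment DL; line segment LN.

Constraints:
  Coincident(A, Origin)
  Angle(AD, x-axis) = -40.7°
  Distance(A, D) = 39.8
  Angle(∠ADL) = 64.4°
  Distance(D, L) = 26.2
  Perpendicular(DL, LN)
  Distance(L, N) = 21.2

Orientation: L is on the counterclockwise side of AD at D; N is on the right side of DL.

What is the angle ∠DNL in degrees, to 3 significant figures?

51.0°

A is at the origin; AD runs at -40.7° with length 39.8, so D = 39.8·(cos -40.7°, sin -40.7°) = (30.2, -26.0). ∠ADL = 64.4°, so DL runs at -40.7° + (180° − 64.4°) = 74.9° from the x-axis; with |DL| = 26.2, L = D + 26.2·(cos 74.9°, sin 74.9°) = (37.0, -0.658). The perpendicularity gives LN at right angles to DL; with |LN| = 21.2 on the right of DL, N = L + 21.2·(0.965, -0.261) = (57.5, -6.18). Then cos ∠DNL = ND·NL / (|ND||NL|), giving 51.0°.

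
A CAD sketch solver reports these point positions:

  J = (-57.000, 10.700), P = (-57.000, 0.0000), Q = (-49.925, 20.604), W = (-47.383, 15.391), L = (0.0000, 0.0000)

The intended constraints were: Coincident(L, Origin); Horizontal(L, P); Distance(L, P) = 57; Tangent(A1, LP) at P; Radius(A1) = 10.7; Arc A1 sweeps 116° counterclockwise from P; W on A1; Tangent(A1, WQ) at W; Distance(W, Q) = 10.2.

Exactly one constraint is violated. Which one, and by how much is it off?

Distance(W, Q) = 10.2 — off by 4.40.

L = (0.00, 0.00) ✓; L.y = 0.00, P.y = 0.00 ✓; |LP| = 57.00 ✓; ∠(JP, PL) = 90.00° ✓; |JP| = 10.70 ✓; bearing(J→W) − bearing(J→P) = 116.0° ✓; |JW| = 10.70 ✓; ∠(JW, WQ) = 90.01° ✓; |WQ| = 5.800 ✗.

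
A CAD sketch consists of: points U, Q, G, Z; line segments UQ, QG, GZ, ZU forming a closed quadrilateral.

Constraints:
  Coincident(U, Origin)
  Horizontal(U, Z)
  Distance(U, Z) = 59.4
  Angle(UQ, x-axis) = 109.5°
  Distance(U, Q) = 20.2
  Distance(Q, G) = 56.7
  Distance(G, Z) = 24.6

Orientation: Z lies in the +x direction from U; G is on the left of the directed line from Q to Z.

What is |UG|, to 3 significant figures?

54.8

U is at the origin; UZ is horizontal with |UZ| = 59.4 and Z in +x, so Z = (59.4, 0). UQ runs at 109.5° with |UQ| = 20.2, so Q = (-6.74, 19.0). G is determined by |QG| = 56.7 and |GZ| = 24.6 together: it lies at the intersection of circle(Q, 56.7) and circle(Z, 24.6). With |QZ| = 68.8, the foot of the radical line on QZ is 53.4 from Q and the perpendicular offset is √(56.7² − 53.4²) = 19.1. Taking the left-of-QZ solution: G = (49.8, 22.7).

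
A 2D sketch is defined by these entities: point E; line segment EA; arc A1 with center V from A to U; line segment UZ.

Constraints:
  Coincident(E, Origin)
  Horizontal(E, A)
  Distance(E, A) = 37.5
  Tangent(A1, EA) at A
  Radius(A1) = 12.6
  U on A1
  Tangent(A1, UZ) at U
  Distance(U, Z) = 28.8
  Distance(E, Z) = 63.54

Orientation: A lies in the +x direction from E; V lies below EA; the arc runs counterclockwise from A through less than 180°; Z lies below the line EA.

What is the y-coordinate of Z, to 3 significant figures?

-42.5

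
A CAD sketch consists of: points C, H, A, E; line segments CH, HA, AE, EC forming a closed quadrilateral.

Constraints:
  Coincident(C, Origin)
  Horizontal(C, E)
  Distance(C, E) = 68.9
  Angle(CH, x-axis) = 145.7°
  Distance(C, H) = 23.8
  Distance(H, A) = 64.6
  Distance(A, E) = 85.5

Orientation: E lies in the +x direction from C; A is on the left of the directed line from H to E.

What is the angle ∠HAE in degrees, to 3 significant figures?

71.7°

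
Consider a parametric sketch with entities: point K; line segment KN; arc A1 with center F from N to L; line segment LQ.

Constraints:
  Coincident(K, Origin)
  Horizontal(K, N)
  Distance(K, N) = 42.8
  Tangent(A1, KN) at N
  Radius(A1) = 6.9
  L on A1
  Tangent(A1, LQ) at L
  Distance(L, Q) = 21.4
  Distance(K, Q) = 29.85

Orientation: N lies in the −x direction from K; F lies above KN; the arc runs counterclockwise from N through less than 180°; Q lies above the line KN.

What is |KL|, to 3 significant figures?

37.7

K is at the origin; K and N share the same y with |KN| = 42.8 and N on the −x side, so N = (-42.8, 0.00). Since A1 is tangent to KN there, FN ⟂ KN, so F = N + (0, 6.9) = (-42.8, 6.90). Since FL ⟂ LQ (tangency), |FQ| = √(6.9² + 21.4²) = 22.5 regardless of where L sits on A1. So Q lies on both circle(K, 29.85) and circle(F, 22.5); the above-KN intersection is Q = (-23.5, 18.4). L is the foot of the tangent from Q: L = (-37.6, 2.34).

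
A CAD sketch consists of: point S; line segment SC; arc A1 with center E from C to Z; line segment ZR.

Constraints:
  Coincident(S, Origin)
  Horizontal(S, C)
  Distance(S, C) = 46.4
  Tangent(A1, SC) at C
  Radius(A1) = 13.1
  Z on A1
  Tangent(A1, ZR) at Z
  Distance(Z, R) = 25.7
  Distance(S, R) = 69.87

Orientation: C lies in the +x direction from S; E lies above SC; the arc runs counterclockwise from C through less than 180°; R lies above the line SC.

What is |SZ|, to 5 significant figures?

61.113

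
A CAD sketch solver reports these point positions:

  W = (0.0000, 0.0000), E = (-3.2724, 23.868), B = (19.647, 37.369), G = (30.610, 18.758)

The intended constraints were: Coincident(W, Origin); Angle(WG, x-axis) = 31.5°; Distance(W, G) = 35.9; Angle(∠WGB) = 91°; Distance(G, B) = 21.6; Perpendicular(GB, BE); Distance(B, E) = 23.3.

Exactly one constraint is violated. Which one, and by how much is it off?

Distance(B, E) = 23.3 — off by 3.30.

W = (0.00, 0.00) ✓; WG at 31.50° ✓; |WG| = 35.90 ✓; ∠WGB = 91.00° ✓; |GB| = 21.60 ✓; ∠(GB, BE) = 90.00° ✓; |BE| = 26.60 ✗.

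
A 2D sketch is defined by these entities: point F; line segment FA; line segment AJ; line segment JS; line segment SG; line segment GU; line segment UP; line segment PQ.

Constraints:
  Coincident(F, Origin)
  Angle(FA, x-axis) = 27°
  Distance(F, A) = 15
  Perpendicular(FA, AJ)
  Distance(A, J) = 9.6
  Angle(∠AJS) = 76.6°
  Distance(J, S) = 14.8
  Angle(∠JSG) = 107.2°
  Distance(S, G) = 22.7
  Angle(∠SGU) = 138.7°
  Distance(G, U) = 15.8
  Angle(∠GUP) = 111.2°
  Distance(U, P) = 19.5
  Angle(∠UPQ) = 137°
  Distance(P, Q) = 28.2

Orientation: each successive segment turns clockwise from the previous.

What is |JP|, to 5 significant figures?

35.397

∠SGU = 138.7° gives GU at 79.500° from the x-axis; with |GU| = 15.8, U = (-5.4057, 29.810). ∠GUP = 111.2° gives UP at 10.700° from the x-axis; with |UP| = 19.5, P = (13.755, 33.430). Then |JP| = |P − J| = 35.397.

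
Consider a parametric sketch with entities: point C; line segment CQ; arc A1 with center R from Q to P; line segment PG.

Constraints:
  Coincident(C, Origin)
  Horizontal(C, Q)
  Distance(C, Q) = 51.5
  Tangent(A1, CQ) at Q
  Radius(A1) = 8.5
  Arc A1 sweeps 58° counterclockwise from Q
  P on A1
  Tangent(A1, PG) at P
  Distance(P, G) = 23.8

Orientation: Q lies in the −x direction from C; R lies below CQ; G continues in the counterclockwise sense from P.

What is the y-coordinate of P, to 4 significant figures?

-3.996

C is at the origin; CQ is horizontal with |CQ| = 51.5 and Q on the −x side, so Q = (-51.50, 0.000). The tangent condition forces RQ to be normal to CQ, so R = Q + (0, -8.5) = (-51.50, -8.500). On A1, Q sits at bearing 90° from R; a 58° counterclockwise sweep puts P at bearing 148°, so P = R + 8.5·(cos 148°, sin 148°) = (-58.71, -3.996). So P.y = -3.996.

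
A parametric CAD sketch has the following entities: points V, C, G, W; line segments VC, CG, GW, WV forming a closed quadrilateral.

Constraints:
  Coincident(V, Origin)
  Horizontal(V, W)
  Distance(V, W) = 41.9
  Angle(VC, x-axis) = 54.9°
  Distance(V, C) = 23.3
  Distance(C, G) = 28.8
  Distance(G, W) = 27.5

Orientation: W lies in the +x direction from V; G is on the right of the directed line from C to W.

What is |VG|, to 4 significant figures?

18.78

Checks: |CG| = 28.80 ✓; |GW| = 27.50 ✓.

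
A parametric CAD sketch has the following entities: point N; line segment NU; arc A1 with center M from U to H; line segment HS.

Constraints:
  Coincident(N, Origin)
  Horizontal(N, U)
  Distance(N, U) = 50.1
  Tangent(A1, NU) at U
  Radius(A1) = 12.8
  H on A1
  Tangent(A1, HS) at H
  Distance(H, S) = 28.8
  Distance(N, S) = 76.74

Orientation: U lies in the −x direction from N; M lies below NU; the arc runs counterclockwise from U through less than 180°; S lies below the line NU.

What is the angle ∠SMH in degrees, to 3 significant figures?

66.0°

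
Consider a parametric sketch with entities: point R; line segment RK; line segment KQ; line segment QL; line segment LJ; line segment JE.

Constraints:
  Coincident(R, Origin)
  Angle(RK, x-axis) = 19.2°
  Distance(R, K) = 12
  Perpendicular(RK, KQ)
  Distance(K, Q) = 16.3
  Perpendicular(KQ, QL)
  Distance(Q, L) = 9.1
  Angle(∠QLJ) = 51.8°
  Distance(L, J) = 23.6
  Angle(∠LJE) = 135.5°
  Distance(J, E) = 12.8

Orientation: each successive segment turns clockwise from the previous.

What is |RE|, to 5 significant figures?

30.438

R is at the origin; RK runs at 19.2° with length 12.0, so K = (11.333, 3.9464). The perpendicularity gives KQ at right angles to RK, so KQ runs at -70.800°; with |KQ| = 16.3, Q = (16.693, -11.447). KQ ⟂ QL, so QL runs at -160.80°; with |QL| = 9.1, L = (8.0992, -14.440). ∠QLJ = 51.8° gives LJ at 71.000° from the x-axis; with |LJ| = 23.6, J = (15.783, 7.8746). ∠LJE = 135.5° gives JE at 26.500° from the x-axis; with |JE| = 12.8, E = (27.238, 13.586). Then |RE| = |E − R| = 30.438.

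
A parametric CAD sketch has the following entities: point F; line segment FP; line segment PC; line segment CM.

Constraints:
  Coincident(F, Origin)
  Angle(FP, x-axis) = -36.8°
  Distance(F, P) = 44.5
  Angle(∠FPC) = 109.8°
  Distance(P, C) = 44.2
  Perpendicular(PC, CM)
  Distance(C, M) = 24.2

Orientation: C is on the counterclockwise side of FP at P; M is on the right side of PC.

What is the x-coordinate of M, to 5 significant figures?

85.854

F is at the origin; FP runs at -36.8° with length 44.5, so P = 44.5·(cos -36.8°, sin -36.8°) = (35.633, -26.657). ∠FPC = 109.8°, so PC runs at -36.8° + (180° − 109.8°) = 33.400° from the x-axis; with |PC| = 44.2, C = P + 44.2·(cos 33.400°, sin 33.400°) = (72.533, -2.3253). The perpendicularity gives CM at right angles to PC; with |CM| = 24.2 on the right of PC, M = C + 24.2·(0.55048, -0.83485) = (85.854, -22.529). So M.x = 85.854.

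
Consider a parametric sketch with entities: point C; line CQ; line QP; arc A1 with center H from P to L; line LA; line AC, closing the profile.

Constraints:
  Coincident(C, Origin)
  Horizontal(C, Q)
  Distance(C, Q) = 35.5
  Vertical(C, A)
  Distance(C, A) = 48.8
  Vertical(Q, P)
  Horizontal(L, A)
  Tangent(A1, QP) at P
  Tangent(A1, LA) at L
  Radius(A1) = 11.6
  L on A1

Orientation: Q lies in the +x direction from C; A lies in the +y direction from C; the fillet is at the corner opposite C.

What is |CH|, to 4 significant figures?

44.22

C is at the origin; C and Q share the same y with |CQ| = 35.5 and Q on the +x side, so Q = (35.50, 0.000). CA is vertical with |CA| = 48.8 and A on the +y side, so A = (0.000, 48.80). The virtual corner opposite C is at (35.50, 48.80). A1 meets QP tangentially, so HP is at right angles to QP and A1 meets LA tangentially, so HL is at right angles to LA, with radius 11.6, so the center H sits 11.6 in from both sides at H = (23.90, 37.20). Then |CH| = |H − C| = 44.22.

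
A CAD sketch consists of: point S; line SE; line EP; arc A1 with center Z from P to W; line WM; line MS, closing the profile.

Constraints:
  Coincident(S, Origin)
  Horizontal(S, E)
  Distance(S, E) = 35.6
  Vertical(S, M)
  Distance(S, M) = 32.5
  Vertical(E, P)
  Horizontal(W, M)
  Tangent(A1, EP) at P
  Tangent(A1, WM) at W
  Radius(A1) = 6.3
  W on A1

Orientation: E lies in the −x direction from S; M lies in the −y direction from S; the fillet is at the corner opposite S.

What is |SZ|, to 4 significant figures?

39.31

SM is vertical with |SM| = 32.5 and M on the −y side, so M = (0.000, -32.50). The virtual corner opposite S is at (-35.60, -32.50). A1 meets EP tangentially, so ZP is at right angles to EP and tangency of A1 to WM means the radius ZW is perpendicular to WM, with radius 6.3, so the center Z sits 6.3 in from both sides at Z = (-29.30, -26.20). Then |SZ| = |Z − S| = 39.31.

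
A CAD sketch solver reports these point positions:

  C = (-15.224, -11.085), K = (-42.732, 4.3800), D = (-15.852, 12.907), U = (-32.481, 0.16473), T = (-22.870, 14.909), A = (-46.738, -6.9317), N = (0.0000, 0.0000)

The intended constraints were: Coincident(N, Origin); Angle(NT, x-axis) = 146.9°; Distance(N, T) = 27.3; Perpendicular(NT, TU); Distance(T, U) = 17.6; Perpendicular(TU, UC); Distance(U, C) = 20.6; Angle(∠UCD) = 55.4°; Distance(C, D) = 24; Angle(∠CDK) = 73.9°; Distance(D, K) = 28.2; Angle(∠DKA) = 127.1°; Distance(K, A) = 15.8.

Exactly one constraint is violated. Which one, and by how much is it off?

Distance(K, A) = 15.8 — off by 3.80.

N = (0.00, 0.00) ✓; NT at 146.9° ✓; |NT| = 27.30 ✓; ∠(NT, TU) = 90.00° ✓; |TU| = 17.60 ✓; ∠(TU, UC) = 90.00° ✓; |UC| = 20.60 ✓; ∠UCD = 55.40° ✓; |CD| = 24.00 ✓; ∠CDK = 73.90° ✓; |DK| = 28.20 ✓; ∠DKA = 127.1° ✓; |KA| = 12.00 ✗.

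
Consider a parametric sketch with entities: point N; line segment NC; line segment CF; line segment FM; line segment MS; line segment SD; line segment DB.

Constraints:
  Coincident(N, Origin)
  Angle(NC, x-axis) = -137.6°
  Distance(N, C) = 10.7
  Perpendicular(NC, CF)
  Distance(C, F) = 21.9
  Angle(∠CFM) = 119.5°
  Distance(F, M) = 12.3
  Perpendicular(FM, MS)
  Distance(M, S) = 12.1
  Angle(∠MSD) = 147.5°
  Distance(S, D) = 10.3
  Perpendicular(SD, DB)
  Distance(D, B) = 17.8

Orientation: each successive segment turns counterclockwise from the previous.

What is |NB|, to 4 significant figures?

14.75

N is at the origin; NC runs at -137.6° with length 10.7, so C = (-7.901, -7.215). NC ⟂ CF, so CF runs at -47.60°; with |CF| = 21.9, F = (6.866, -23.39). ∠CFM = 119.5° gives FM at 12.90° from the x-axis; with |FM| = 12.3, M = (18.86, -20.64). FM ⟂ MS, so MS runs at 102.9°; with |MS| = 12.1, S = (16.15, -8.847). ∠MSD = 147.5° gives SD at 135.4° from the x-axis; with |SD| = 10.3, D = (8.820, -1.614). SD is perpendicular to DB, so DB runs at -134.6°; with |DB| = 17.8, B = (-3.678, -14.29). Then |NB| = |B − N| = 14.75.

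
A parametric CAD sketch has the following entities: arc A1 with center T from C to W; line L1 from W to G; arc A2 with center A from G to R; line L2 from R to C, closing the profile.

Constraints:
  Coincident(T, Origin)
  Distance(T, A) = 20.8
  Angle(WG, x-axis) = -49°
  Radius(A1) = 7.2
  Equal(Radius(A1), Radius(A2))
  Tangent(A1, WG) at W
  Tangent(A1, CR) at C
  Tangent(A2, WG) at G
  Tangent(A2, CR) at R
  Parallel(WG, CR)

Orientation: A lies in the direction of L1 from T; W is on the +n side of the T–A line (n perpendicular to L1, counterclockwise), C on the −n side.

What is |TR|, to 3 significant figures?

22.0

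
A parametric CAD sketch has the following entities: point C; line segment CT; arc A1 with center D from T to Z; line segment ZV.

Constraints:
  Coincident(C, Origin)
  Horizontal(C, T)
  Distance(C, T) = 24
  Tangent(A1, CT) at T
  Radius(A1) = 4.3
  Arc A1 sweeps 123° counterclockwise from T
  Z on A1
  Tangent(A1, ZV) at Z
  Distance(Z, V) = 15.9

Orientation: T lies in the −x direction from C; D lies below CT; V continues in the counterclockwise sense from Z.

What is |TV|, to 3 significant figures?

20.6

C is at the origin; CT is horizontal with |CT| = 24.0 and T on the −x side, so T = (-24.0, 0.00). Since A1 is tangent to CT there, DT ⟂ CT, so D = T + (0, -4.3) = (-24.0, -4.30). On A1, T sits at bearing 90° from D; a 123° counterclockwise sweep puts Z at bearing 213°, so Z = D + 4.3·(cos 213°, sin 213°) = (-27.6, -6.64). Since A1 is tangent to ZV there, DZ ⟂ ZV, so ZV runs along (−sin 213°, cos 213°); with |ZV| = 15.9, V = (-18.9, -20.0). Then |TV| = |V − T| = 20.6.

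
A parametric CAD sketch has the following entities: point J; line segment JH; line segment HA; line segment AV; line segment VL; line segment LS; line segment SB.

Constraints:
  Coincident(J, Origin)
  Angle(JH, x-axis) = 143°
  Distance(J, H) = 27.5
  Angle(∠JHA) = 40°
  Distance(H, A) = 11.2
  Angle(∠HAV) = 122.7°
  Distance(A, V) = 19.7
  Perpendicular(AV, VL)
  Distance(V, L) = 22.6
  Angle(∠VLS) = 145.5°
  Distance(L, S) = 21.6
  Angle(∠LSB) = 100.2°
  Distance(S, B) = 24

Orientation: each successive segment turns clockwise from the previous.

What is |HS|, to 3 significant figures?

33.8

J is at the origin; JH runs at 143.0° with length 27.5, so H = (-22.0, 16.5). ∠JHA = 40.0° gives HA at 3.00° from the x-axis; with |HA| = 11.2, A = (-10.8, 17.1). ∠HAV = 122.7° gives AV at -54.3° from the x-axis; with |AV| = 19.7, V = (0.718, 1.14). The perpendicularity gives VL at right angles to AV, so VL runs at -144°; with |VL| = 22.6, L = (-17.6, -12.1). ∠VLS = 145.5° gives LS at -179° from the x-axis; with |LS| = 21.6, S = (-39.2, -12.5). Then |HS| = |S − H| = 33.8.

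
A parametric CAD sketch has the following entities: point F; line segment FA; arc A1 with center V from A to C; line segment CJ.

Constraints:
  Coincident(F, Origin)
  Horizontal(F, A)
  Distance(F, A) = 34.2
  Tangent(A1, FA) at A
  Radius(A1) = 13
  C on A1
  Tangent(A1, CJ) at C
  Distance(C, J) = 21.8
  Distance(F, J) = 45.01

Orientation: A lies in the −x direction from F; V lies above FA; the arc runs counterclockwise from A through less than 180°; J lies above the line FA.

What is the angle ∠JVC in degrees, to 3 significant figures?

59.2°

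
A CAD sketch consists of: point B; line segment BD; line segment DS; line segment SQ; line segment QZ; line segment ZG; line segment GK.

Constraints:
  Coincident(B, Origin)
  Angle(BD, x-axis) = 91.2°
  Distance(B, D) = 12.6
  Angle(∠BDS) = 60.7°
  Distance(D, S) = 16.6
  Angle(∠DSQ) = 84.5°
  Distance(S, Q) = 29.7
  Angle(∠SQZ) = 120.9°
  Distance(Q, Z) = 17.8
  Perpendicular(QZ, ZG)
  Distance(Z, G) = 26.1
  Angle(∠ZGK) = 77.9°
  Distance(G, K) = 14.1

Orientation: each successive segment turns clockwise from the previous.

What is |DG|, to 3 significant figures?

19.2

∠SQZ = 120.9° gives QZ at 177° from the x-axis; with |QZ| = 17.8, Z = (-19.8, -19.1). The perpendicularity gives ZG at right angles to QZ, so ZG runs at 87.3°; with |ZG| = 26.1, G = (-18.6, 6.95). Then |DG| = |G − D| = 19.2.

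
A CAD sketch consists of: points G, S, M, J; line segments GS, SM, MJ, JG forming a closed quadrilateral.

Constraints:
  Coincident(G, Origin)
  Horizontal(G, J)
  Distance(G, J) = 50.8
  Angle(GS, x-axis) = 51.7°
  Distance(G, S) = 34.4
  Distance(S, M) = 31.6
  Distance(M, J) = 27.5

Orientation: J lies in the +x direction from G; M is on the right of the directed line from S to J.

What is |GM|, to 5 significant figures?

24.100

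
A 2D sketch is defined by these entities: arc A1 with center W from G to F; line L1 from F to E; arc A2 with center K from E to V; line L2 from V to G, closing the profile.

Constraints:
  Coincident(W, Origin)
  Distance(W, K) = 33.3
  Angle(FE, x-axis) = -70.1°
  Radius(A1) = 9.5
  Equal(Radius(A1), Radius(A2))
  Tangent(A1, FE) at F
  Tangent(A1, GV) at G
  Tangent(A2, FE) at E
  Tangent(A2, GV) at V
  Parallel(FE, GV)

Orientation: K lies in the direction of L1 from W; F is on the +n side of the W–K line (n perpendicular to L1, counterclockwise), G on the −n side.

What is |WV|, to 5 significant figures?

34.629

The slot axis is L1's direction at -70.1°, so u = (cos -70.1°, sin -70.1°) = (0.34038, -0.94029) and n = (−sin -70.1°, cos -70.1°) = (0.94029, 0.34038). W is at the origin and K lies 33.3 along u from W, so K = 33.3·u = (11.335, -31.312). Tangency of A1 to both parallel lines with radius 9.5 puts F and G at W ± 9.5·n: F = (8.9327, 3.2336), G = (-8.9327, -3.2336). Equal radii place E and V the same way about K: E = K + 9.5·n = (20.267, -28.078), V = K − 9.5·n = (2.4019, -34.545). Then |WV| = |V − W| = 34.629.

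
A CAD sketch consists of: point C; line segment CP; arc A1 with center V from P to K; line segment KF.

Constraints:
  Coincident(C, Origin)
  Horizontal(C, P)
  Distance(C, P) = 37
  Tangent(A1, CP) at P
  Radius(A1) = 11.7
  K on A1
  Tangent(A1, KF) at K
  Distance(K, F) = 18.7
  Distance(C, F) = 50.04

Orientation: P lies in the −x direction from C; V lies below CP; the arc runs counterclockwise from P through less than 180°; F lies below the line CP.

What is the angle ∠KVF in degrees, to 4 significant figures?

57.97°

C is at the origin; CP is horizontal with |CP| = 37.0 and P on the −x side, so P = (-37.00, 0.000). Since A1 is tangent to CP there, VP ⟂ CP, so V = P + (0, -11.7) = (-37.00, -11.70). Since VK ⟂ KF (tangency), |VF| = √(11.7² + 18.7²) = 22.06 regardless of where K sits on A1. So F lies on both circle(C, 50.04) and circle(V, 22.06); the below-CP intersection is F = (-36.94, -33.76). K is the foot of the tangent from F: K = (-46.90, -17.93).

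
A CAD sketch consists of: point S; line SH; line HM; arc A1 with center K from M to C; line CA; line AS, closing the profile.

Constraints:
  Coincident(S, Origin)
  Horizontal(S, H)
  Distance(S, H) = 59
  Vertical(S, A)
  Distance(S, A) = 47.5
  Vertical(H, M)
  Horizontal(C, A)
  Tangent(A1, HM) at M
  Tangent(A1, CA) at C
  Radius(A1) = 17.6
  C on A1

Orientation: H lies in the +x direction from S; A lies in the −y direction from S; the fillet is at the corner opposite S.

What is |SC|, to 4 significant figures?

63.01

S is at the origin; SH is horizontal with |SH| = 59.0 and H on the +x side, so H = (59.00, 0.000). S and A share the same x with |SA| = 47.5 and A on the −y side, so A = (0.000, -47.50). The virtual corner opposite S is at (59.00, -47.50). The tangent condition forces KM to be normal to HM and A1 meets CA tangentially, so KC is at right angles to CA, with radius 17.6, so the center K sits 17.6 in from both sides at K = (41.40, -29.90). That places the tangent points at M = (59.00, -29.90) on HM and C = (41.40, -47.50) on CA. Then |SC| = |C − S| = 63.01.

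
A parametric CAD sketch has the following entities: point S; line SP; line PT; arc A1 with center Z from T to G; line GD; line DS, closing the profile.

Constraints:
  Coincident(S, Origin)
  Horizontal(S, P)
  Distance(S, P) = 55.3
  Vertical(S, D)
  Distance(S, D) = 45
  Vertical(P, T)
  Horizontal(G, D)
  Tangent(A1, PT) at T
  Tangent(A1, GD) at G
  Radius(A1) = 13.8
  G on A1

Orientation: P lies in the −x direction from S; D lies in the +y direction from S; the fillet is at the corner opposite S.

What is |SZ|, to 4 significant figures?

51.92

S is at the origin; S and P share the same y with |SP| = 55.3 and P on the −x side, so P = (-55.30, 0.000). S and D share the same x with |SD| = 45.0 and D on the +y side, so D = (0.000, 45.00). The virtual corner opposite S is at (-55.30, 45.00). Tangency of A1 to PT means the radius ZT is perpendicular to PT and tangency of A1 to GD means the radius ZG is perpendicular to GD, with radius 13.8, so the center Z sits 13.8 in from both sides at Z = (-41.50, 31.20). Then |SZ| = |Z − S| = 51.92.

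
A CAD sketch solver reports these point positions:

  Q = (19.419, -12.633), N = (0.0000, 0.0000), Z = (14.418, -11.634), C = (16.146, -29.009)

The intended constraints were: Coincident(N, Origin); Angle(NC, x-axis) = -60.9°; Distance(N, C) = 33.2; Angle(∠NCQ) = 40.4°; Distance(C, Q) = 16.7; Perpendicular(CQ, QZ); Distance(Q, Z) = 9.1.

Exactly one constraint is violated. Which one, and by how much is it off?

Distance(Q, Z) = 9.1 — off by 4.00.

N = (0.00, 0.00) ✓; NC at -60.90° ✓; |NC| = 33.20 ✓; ∠NCQ = 40.40° ✓; |CQ| = 16.70 ✓; ∠(CQ, QZ) = 90.01° ✓; |QZ| = 5.100 ✗.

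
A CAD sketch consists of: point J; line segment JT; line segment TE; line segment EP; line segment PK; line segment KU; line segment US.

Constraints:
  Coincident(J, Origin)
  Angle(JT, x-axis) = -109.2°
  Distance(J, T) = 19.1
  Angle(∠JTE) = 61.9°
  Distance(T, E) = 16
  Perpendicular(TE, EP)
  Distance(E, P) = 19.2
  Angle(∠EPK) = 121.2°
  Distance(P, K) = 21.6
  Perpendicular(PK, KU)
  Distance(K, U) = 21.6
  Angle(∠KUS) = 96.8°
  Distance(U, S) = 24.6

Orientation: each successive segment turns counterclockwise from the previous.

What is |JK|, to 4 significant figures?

17.75

The perpendicularity gives EP at right angles to TE, so EP runs at 98.90°; with |EP| = 19.2, P = (6.556, 3.407). ∠EPK = 121.2° gives PK at 157.7° from the x-axis; with |PK| = 21.6, K = (-13.43, 11.60). Then |JK| = |K − J| = 17.75.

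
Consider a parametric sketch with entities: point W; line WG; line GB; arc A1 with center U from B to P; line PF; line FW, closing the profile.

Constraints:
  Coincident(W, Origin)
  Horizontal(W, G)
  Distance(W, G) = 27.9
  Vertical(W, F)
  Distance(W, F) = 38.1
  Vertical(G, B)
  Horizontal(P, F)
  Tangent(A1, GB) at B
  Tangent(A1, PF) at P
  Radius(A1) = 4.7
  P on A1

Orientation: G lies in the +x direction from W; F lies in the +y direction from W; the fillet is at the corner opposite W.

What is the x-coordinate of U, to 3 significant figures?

23.2

WF is vertical with |WF| = 38.1 and F on the +y side, so F = (0.00, 38.1). The virtual corner opposite W is at (27.9, 38.1). The tangent condition forces UB to be normal to GB and A1 meets PF tangentially, so UP is at right angles to PF, with radius 4.7, so the center U sits 4.7 in from both sides at U = (23.2, 33.4). So U.x = 23.2.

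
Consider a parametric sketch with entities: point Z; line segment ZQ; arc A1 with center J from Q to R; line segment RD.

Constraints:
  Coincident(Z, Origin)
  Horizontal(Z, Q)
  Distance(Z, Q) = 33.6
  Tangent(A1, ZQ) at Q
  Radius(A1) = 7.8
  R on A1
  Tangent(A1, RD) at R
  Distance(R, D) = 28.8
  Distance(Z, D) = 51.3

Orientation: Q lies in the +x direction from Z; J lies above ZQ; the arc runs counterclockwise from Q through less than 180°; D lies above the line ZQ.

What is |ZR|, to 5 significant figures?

42.293

Checks: |ZQ| = 33.60 ✓; |JQ| = 7.800 ✓; |JR| = 7.800 ✓; ∠(JR, RD) = 90.00° ✓; |RD| = 28.80 ✓; |ZD| = 51.30 ✓.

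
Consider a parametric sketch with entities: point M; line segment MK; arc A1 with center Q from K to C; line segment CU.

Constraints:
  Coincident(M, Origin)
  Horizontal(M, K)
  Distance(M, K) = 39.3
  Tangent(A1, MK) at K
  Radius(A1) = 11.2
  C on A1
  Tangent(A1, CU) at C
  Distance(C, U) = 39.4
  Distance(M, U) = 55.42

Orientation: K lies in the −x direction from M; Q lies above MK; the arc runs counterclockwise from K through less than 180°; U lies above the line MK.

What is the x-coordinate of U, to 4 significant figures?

-24.86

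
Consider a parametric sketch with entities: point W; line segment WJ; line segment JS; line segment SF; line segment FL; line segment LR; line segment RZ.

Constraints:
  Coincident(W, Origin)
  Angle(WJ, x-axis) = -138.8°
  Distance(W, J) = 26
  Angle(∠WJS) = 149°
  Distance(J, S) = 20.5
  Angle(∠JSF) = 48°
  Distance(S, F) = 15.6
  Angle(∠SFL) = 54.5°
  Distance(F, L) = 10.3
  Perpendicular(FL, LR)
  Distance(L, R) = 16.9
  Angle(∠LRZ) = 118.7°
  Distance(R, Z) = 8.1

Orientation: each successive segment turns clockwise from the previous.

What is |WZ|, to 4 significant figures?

52.80

FL is perpendicular to LR, so LR runs at -157.3°; with |LR| = 16.9, R = (-43.13, -23.52). ∠LRZ = 118.7° gives RZ at 141.4° from the x-axis; with |RZ| = 8.1, Z = (-49.46, -18.47). Then |WZ| = |Z − W| = 52.80.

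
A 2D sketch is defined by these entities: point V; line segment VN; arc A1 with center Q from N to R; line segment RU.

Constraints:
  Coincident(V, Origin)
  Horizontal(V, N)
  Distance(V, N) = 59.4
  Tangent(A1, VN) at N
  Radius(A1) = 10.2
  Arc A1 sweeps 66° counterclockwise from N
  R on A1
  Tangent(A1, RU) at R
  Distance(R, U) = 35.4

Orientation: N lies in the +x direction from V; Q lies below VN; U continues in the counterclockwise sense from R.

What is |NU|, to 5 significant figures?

45.126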